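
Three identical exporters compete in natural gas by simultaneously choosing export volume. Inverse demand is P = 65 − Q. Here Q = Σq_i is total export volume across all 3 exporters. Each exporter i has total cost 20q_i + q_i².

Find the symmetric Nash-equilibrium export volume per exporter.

7.5

A representative exporter's profit is π_i = q_i(65 − Q) − 20q_i − q_i², with Q = q_i + Σ_{j≠i} q_j.
First-order condition: 45 − 4q_i − Σ_{j≠i} q_j = 0.
With identical exporters, set every q_j = q: then 45 − 4q − 2q = 0, i.e. q = 45/6 = 7.5.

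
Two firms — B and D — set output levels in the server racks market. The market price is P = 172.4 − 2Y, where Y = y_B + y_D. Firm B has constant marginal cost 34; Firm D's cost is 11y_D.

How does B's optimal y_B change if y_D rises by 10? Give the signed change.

Firm B's profit: π = y_B(172.4 − 2(y_B + y_D)) − 34y_B.
∂π/∂y_B = 138.4 − 4y_B − 2y_D = 0, so y_B = 34.6 − 0.5y_D.
The reaction-function slope is −0.5, so a 10-unit rise in y_D moves y_B by −0.5 × 10 = −5. B's best response falls — the actions are strategic substitutes.

-5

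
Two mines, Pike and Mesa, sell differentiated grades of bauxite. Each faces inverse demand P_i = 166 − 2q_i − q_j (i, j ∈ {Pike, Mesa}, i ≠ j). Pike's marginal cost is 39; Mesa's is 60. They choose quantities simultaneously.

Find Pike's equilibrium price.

Mine Pike's profit: π = q_{Pike}(166 − 2q_{Pike} − q_{Mesa}) − 39q_{Pike}.
∂π/∂q_{Pike} = 127 − 4q_{Pike} − q_{Mesa} = 0 ⇒ q_{Pike} = 31.75 − 0.25q_{Mesa}.
Similarly q_{Mesa} = 26.5 − 0.25q_{Pike}.
Solving the two reaction functions simultaneously: (1 − (−0.25)(−0.25))q_{Pike} = 31.75 − 0.25·26.5, so 0.9375q_{Pike} = 25.125 and q_{Pike} = 26.8.
Then q_{Mesa} = 26.5 − 0.25·26.8 = 19.8.
P_{Pike} = 166 − 2·26.8 − 19.8 = 92.6.

92.6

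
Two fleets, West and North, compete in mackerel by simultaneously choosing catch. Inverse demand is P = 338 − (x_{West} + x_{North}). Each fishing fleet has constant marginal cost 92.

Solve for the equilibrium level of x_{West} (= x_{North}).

82

Fishing fleet West's profit: π = x_{West}(338 − (x_{West} + x_{North})) − 92x_{West}.
∂π/∂x_{West} = 246 − 2x_{West} − x_{North} = 0, so x_{West} = 123 − 0.5x_{North}.
Setting x_{West} = x_{North} in the reaction function: x_{West} = 123 − 0.5x_{West}, so x_{West} = 123 / 1.5 = 82.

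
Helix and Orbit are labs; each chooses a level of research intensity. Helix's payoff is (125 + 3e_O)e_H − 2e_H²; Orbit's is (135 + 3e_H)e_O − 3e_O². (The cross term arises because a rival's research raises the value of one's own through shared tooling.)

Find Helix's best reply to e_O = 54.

71.75

Expanding Helix's payoff: 125e_H + 3e_Oe_H − 2e_H².
∂π/∂e_H = 125 + 3e_O − 4e_H = 0, so e_H = 31.25 + 0.75e_O.
At e_O = 54: e_H = 31.25 + 0.75·54 = 71.75.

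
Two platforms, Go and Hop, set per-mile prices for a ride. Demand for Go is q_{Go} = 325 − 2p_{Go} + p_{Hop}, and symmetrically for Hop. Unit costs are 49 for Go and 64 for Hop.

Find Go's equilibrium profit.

Go's profit: π = (p_{Go} − 49)(325 − 2p_{Go} + p_{Hop}).
∂π/∂p_{Go} = 423 − 4p_{Go} + p_{Hop} = 0 ⇒ p_{Go} = 105.75 + 0.25p_{Hop}.
Similarly p_{Hop} = 113.25 + 0.25p_{Go}.
Substituting the second reaction function into the first: p_{Go} = 105.75 + 0.25(113.25 + 0.25p_{Go}), which gives 0.9375p_{Go} = 134.0625 ⇒ p_{Go} = 143.
Then p_{Hop} = 113.25 + 0.25·143 = 149.
q_{Go} = 325 − 2·143 + 149 = 188.
Profit = (143 − 49)·188 = 17672.

17672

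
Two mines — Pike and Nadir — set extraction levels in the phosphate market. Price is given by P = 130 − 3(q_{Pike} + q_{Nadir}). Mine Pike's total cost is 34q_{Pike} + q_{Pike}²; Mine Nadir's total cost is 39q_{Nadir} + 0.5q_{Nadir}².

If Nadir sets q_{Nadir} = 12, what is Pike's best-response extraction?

7.5

Mine Pike's profit: π = q_{Pike}(130 − 3(q_{Pike} + q_{Nadir})) − 34q_{Pike} − q_{Pike}².
∂π/∂q_{Pike} = 96 − 8q_{Pike} − 3q_{Nadir} = 0, so q_{Pike} = 12 − 0.375q_{Nadir}.
At q_{Nadir} = 12: q_{Pike} = 12 − 0.375·12 = 7.5.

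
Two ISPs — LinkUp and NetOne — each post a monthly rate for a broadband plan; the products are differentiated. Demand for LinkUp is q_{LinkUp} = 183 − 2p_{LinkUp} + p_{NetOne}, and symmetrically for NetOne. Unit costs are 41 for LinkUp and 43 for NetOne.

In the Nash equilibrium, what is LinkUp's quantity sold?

95.2

LinkUp's profit: π = (p_{LinkUp} − 41)(183 − 2p_{LinkUp} + p_{NetOne}).
∂π/∂p_{LinkUp} = 265 − 4p_{LinkUp} + p_{NetOne} = 0 ⇒ p_{LinkUp} = 66.25 + 0.25p_{NetOne}.
Similarly p_{NetOne} = 67.25 + 0.25p_{LinkUp}.
Solving the two reaction functions simultaneously: (1 − (0.25)(0.25))p_{LinkUp} = 66.25 + 0.25·67.25, so 0.9375p_{LinkUp} = 83.0625 and p_{LinkUp} = 88.6.
Then p_{NetOne} = 67.25 + 0.25·88.6 = 89.4.
q_{LinkUp} = 183 − 2·88.6 + 89.4 = 95.2.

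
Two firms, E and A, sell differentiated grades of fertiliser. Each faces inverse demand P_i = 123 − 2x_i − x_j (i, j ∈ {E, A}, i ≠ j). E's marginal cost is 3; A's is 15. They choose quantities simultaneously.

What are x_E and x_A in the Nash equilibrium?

24.8, 20.8

Firm E's profit: π = x_E(123 − 2x_E − x_A) − 3x_E.
∂π/∂x_E = 120 − 4x_E − x_A = 0 ⇒ x_E = 30 − 0.25x_A.
Similarly x_A = 27 − 0.25x_E.
Substituting the second reaction function into the first: x_E = 30 − 0.25(27 − 0.25x_E), which gives 0.9375x_E = 23.25 ⇒ x_E = 24.8.
Then x_A = 27 − 0.25·24.8 = 20.8.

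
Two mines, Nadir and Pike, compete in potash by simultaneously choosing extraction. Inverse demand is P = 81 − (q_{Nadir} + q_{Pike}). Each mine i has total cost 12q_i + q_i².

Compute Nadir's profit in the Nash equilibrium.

Mine Nadir's profit: π = q_{Nadir}(81 − (q_{Nadir} + q_{Pike})) − 12q_{Nadir} − q_{Nadir}².
∂π/∂q_{Nadir} = 69 − 4q_{Nadir} − q_{Pike} = 0, so q_{Nadir} = 17.25 − 0.25q_{Pike}.
The game is symmetric, so in equilibrium q_{Pike} = q_{Nadir}: the reaction function gives 1.25q_{Nadir} = 17.25, hence q_{Nadir} = 13.8.
Price P = 81 − 27.6 = 53.4.
Nadir's profit: (53.4 − 12)·13.8 − (13.8)² = 380.88.

380.88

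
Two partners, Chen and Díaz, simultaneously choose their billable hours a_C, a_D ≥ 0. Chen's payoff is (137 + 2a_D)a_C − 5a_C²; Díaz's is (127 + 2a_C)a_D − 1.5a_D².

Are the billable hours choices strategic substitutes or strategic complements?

Expanding Chen's payoff: 137a_C + 2a_Da_C − 5a_C².
∂π/∂a_C = 137 + 2a_D − 10a_C = 0, so a_C = 13.7 + 0.2a_D.
The best-response slope da_C/da_D = 0.2 > 0: the reaction function is upward-sloping, so the choices are strategic complements.

strategic complements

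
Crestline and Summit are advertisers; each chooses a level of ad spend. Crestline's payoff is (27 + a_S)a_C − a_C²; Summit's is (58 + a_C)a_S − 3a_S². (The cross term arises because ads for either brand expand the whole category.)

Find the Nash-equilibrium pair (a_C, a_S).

Expanding Crestline's payoff: 27a_C + a_Sa_C − a_C².
∂π/∂a_C = 27 + a_S − 2a_C = 0, so a_C = 13.5 + 0.5a_S.
Likewise for Summit: a_S = 29/3 + (1/6)a_C.
Substituting the second reaction function into the first: a_C = 13.5 + 0.5(29/3 + (1/6)a_C), which gives (11/12)a_C = 55/3 ⇒ a_C = 20.
Then a_S = 29/3 + (1/6)·20 = 13.

20, 13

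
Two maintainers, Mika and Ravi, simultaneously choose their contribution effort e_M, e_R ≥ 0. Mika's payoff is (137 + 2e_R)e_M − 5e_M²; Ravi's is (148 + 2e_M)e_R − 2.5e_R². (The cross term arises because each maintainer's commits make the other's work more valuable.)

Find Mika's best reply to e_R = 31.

19.9

Expanding Mika's payoff: 137e_M + 2e_Re_M − 5e_M².
∂π/∂e_M = 137 + 2e_R − 10e_M = 0, so e_M = 13.7 + 0.2e_R.
At e_R = 31: e_M = 13.7 + 0.2·31 = 19.9.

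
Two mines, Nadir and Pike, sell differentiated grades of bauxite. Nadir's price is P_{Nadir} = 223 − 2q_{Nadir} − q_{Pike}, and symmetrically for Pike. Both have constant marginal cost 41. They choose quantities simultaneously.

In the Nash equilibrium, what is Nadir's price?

113.8

Mine Nadir's profit: π = q_{Nadir}(223 − 2q_{Nadir} − q_{Pike}) − 41q_{Nadir}.
∂π/∂q_{Nadir} = 182 − 4q_{Nadir} − q_{Pike} = 0 ⇒ q_{Nadir} = 45.5 − 0.25q_{Pike}.
By symmetry q_{Pike} = q_{Nadir}; substituting into the reaction function, 1.25q_{Nadir} = 45.5 and q_{Nadir} = 36.4.
P_{Nadir} = 223 − 2·36.4 − 36.4 = 113.8.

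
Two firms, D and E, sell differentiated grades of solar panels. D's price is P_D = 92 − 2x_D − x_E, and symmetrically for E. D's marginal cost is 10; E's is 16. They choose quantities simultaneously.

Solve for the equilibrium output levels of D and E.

Firm D's profit: π = x_D(92 − 2x_D − x_E) − 10x_D.
∂π/∂x_D = 82 − 4x_D − x_E = 0 ⇒ x_D = 20.5 − 0.25x_E.
Similarly x_E = 19 − 0.25x_D.
Plugging x_E into D's best response: x_D = 20.5 − 0.25(19 − 0.25x_D) ⇒ 0.9375x_D = 15.75, so x_D = 16.8.
Then x_E = 19 − 0.25·16.8 = 14.8.

16.8, 14.8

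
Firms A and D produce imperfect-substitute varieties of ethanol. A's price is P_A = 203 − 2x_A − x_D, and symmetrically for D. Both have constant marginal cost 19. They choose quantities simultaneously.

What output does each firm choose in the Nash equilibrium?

36.8

Firm A's profit: π = x_A(203 − 2x_A − x_D) − 19x_A.
∂π/∂x_A = 184 − 4x_A − x_D = 0 ⇒ x_A = 46 − 0.25x_D.
The game is symmetric, so in equilibrium x_D = x_A: the reaction function gives 1.25x_A = 46, hence x_A = 36.8.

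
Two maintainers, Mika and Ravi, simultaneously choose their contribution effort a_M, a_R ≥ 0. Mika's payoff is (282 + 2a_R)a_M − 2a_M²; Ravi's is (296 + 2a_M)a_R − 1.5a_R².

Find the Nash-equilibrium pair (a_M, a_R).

Expanding Mika's payoff: 282a_M + 2a_Ra_M − 2a_M².
∂π/∂a_M = 282 + 2a_R − 4a_M = 0, so a_M = 70.5 + 0.5a_R.
Likewise for Ravi: a_R = 296/3 + (2/3)a_M.
Plugging a_R into Mika's best response: a_M = 70.5 + 0.5(296/3 + (2/3)a_M) ⇒ (2/3)a_M = 719/6, so a_M = 179.75.
Then a_R = 296/3 + (2/3)·179.75 = 218.5.

179.75, 218.5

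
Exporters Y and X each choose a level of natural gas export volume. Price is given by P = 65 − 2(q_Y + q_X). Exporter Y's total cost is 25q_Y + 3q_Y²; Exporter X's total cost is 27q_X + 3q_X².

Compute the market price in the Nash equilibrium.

52

Exporter Y's profit: π = q_Y(65 − 2(q_Y + q_X)) − 25q_Y − 3q_Y².
∂π/∂q_Y = 40 − 10q_Y − 2q_X = 0, so q_Y = 4 − 0.2q_X.
By the same steps for X: q_X = 3.8 − 0.2q_Y.
Substituting the second reaction function into the first: q_Y = 4 − 0.2(3.8 − 0.2q_Y), which gives 0.96q_Y = 3.24 ⇒ q_Y = 3.375.
Then q_X = 3.8 − 0.2·3.375 = 3.125.
Equilibrium price: P = 65 − 2·6.5 = 52.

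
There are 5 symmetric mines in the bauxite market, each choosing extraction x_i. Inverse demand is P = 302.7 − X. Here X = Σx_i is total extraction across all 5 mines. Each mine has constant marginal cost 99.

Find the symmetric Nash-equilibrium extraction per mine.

A representative mine's profit is π_i = x_i(302.7 − X) − 99x_i, with X = x_i + Σ_{j≠i} x_j.
First-order condition: 203.7 − 2x_i − Σ_{j≠i} x_j = 0.
In a symmetric equilibrium every mine chooses the same x, so Σ_{j≠i} x_j = 4x. The condition becomes 203.7 − 6x = 0, giving x = 203.7/6 = 33.95.

33.95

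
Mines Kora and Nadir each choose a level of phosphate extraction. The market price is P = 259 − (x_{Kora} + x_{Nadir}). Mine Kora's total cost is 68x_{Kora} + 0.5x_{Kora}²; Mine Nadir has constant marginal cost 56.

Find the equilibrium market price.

139.6

Mine Kora's profit: π = x_{Kora}(259 − (x_{Kora} + x_{Nadir})) − 68x_{Kora} − 0.5x_{Kora}².
∂π/∂x_{Kora} = 191 − 3x_{Kora} − x_{Nadir} = 0, so x_{Kora} = 191/3 − (1/3)x_{Nadir}.
For Nadir: ∂π/∂x_{Nadir} = 203 − 2x_{Nadir} − x_{Kora} = 0 ⇒ x_{Nadir} = 101.5 − 0.5x_{Kora}.
Solving the two reaction functions simultaneously: (1 − (−1/3)(−0.5))x_{Kora} = 191/3 − (1/3)·101.5, so (5/6)x_{Kora} = 179/6 and x_{Kora} = 35.8.
Then x_{Nadir} = 101.5 − 0.5·35.8 = 83.6.
Equilibrium price: P = 259 − 119.4 = 139.6.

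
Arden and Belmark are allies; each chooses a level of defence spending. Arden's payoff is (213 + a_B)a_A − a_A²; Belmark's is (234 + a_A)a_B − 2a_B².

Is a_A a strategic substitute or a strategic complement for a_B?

strategic complements

Expanding Arden's payoff: 213a_A + a_Ba_A − a_A².
∂π/∂a_A = 213 + a_B − 2a_A = 0, so a_A = 106.5 + 0.5a_B.
The best-response slope da_A/da_B = 0.5 > 0: the reaction function is upward-sloping, so the choices are strategic complements.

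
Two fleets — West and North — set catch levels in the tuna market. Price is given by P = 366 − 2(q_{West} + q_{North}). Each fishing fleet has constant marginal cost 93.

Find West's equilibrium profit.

Fishing fleet West's profit: π = q_{West}(366 − 2(q_{West} + q_{North})) − 93q_{West}.
∂π/∂q_{West} = 273 − 4q_{West} − 2q_{North} = 0, so q_{West} = 68.25 − 0.5q_{North}.
The game is symmetric, so in equilibrium q_{North} = q_{West}: the reaction function gives 1.5q_{West} = 68.25, hence q_{West} = 45.5.
Price P = 366 − 2·91 = 184.
West's profit: (184 − 93)·45.5 = 4140.5.

4140.5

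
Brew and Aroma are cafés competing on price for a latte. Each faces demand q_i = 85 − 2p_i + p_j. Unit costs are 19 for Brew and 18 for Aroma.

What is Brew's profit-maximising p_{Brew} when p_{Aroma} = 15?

Brew's profit: π = (p_{Brew} − 19)(85 − 2p_{Brew} + p_{Aroma}).
∂π/∂p_{Brew} = 123 − 4p_{Brew} + p_{Aroma} = 0 ⇒ p_{Brew} = 30.75 + 0.25p_{Aroma}.
At p_{Aroma} = 15: p_{Brew} = 30.75 + 0.25·15 = 34.5.

34.5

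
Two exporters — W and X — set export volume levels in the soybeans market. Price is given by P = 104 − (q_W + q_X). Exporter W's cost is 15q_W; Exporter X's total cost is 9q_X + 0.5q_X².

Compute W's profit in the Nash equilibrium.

Exporter W's profit: π = q_W(104 − (q_W + q_X)) − 15q_W.
∂π/∂q_W = 89 − 2q_W − q_X = 0, so q_W = 44.5 − 0.5q_X.
For X: ∂π/∂q_X = 95 − 3q_X − q_W = 0 ⇒ q_X = 95/3 − (1/3)q_W.
Substituting the second reaction function into the first: q_W = 44.5 − 0.5(95/3 − (1/3)q_W), which gives (5/6)q_W = 86/3 ⇒ q_W = 34.4.
Then q_X = 95/3 − (1/3)·34.4 = 20.2.
Price P = 104 − 54.6 = 49.4.
W's profit: (49.4 − 15)·34.4 = 1183.36.

1183.36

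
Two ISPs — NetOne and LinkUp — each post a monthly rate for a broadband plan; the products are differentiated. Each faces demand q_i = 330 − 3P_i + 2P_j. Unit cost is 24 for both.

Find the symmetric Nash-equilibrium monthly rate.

100.5

NetOne's profit: π = (P_{NetOne} − 24)(330 − 3P_{NetOne} + 2P_{LinkUp}).
∂π/∂P_{NetOne} = 402 − 6P_{NetOne} + 2P_{LinkUp} = 0 ⇒ P_{NetOne} = 67 + (1/3)P_{LinkUp}.
By symmetry P_{LinkUp} = P_{NetOne}; substituting into the reaction function, (2/3)P_{NetOne} = 67 and P_{NetOne} = 100.5.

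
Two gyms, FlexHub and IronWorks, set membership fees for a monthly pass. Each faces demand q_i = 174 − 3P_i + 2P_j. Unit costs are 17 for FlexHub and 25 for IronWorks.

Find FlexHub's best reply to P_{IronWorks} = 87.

FlexHub's profit: π = (P_{FlexHub} − 17)(174 − 3P_{FlexHub} + 2P_{IronWorks}).
∂π/∂P_{FlexHub} = 225 − 6P_{FlexHub} + 2P_{IronWorks} = 0 ⇒ P_{FlexHub} = 37.5 + (1/3)P_{IronWorks}.
At P_{IronWorks} = 87: P_{FlexHub} = 37.5 + (1/3)·87 = 66.5.

66.5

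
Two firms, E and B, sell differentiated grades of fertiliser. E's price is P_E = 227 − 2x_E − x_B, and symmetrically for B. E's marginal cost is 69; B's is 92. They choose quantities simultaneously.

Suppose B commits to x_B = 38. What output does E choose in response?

Firm E's profit: π = x_E(227 − 2x_E − x_B) − 69x_E.
∂π/∂x_E = 158 − 4x_E − x_B = 0 ⇒ x_E = 39.5 − 0.25x_B.
At x_B = 38: x_E = 39.5 − 0.25·38 = 30.

30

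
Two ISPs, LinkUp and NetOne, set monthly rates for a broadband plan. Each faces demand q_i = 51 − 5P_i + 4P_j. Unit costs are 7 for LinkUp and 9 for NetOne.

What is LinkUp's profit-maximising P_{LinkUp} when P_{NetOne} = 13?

LinkUp's profit: π = (P_{LinkUp} − 7)(51 − 5P_{LinkUp} + 4P_{NetOne}).
∂π/∂P_{LinkUp} = 86 − 10P_{LinkUp} + 4P_{NetOne} = 0 ⇒ P_{LinkUp} = 8.6 + 0.4P_{NetOne}.
At P_{NetOne} = 13: P_{LinkUp} = 8.6 + 0.4·13 = 13.8.

13.8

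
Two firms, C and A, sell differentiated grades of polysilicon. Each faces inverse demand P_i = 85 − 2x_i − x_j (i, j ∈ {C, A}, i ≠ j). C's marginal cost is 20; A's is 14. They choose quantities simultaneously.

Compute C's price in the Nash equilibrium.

45.2

Firm C's profit: π = x_C(85 − 2x_C − x_A) − 20x_C.
∂π/∂x_C = 65 − 4x_C − x_A = 0 ⇒ x_C = 16.25 − 0.25x_A.
Similarly x_A = 17.75 − 0.25x_C.
Plugging x_A into C's best response: x_C = 16.25 − 0.25(17.75 − 0.25x_C) ⇒ 0.9375x_C = 11.8125, so x_C = 12.6.
Then x_A = 17.75 − 0.25·12.6 = 14.6.
P_C = 85 − 2·12.6 − 14.6 = 45.2.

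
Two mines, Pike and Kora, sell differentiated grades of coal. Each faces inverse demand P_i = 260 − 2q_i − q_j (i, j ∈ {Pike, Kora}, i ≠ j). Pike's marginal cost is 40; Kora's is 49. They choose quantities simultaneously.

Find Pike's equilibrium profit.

Mine Pike's profit: π = q_{Pike}(260 − 2q_{Pike} − q_{Kora}) − 40q_{Pike}.
∂π/∂q_{Pike} = 220 − 4q_{Pike} − q_{Kora} = 0 ⇒ q_{Pike} = 55 − 0.25q_{Kora}.
Similarly q_{Kora} = 52.75 − 0.25q_{Pike}.
Solving the two reaction functions simultaneously: (1 − (−0.25)(−0.25))q_{Pike} = 55 − 0.25·52.75, so 0.9375q_{Pike} = 41.8125 and q_{Pike} = 44.6.
Then q_{Kora} = 52.75 − 0.25·44.6 = 41.6.
P_{Pike} = 260 − 2·44.6 − 41.6 = 129.2.
Profit = (129.2 − 40)·44.6 = 3978.32.

3978.32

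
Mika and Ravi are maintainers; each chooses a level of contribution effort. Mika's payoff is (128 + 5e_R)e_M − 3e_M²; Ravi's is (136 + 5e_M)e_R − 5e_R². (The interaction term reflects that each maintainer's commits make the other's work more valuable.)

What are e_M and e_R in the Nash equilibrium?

56, 41.6

Expanding Mika's payoff: 128e_M + 5e_Re_M − 3e_M².
∂π/∂e_M = 128 + 5e_R − 6e_M = 0, so e_M = 64/3 + (5/6)e_R.
Likewise for Ravi: e_R = 13.6 + 0.5e_M.
Substituting the second reaction function into the first: e_M = 64/3 + (5/6)(13.6 + 0.5e_M), which gives (7/12)e_M = 98/3 ⇒ e_M = 56.
Then e_R = 13.6 + 0.5·56 = 41.6.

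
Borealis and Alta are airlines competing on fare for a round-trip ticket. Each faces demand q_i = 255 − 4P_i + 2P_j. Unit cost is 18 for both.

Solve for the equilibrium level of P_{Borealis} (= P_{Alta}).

54.5

Borealis's profit: π = (P_{Borealis} − 18)(255 − 4P_{Borealis} + 2P_{Alta}).
∂π/∂P_{Borealis} = 327 − 8P_{Borealis} + 2P_{Alta} = 0 ⇒ P_{Borealis} = 40.875 + 0.25P_{Alta}.
Setting P_{Borealis} = P_{Alta} in the reaction function: P_{Borealis} = 40.875 + 0.25P_{Borealis}, so P_{Borealis} = 40.875 / 0.75 = 54.5.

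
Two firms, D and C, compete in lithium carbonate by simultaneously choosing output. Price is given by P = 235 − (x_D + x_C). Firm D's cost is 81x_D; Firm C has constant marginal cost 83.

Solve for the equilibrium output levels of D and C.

Firm D's profit: π = x_D(235 − (x_D + x_C)) − 81x_D.
∂π/∂x_D = 154 − 2x_D − x_C = 0, so x_D = 77 − 0.5x_C.
By the same steps for C: x_C = 76 − 0.5x_D.
Plugging x_C into D's best response: x_D = 77 − 0.5(76 − 0.5x_D) ⇒ 0.75x_D = 39, so x_D = 52.
Then x_C = 76 − 0.5·52 = 50.

52, 50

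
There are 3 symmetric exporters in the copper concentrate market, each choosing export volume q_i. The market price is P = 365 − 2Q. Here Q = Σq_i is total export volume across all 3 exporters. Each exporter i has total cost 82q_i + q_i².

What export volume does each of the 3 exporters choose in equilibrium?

28.3

A representative exporter's profit is π_i = q_i(365 − 2Q) − 82q_i − q_i², with Q = q_i + Σ_{j≠i} q_j.
First-order condition: 283 − 6q_i − 2Σ_{j≠i} q_j = 0.
Imposing symmetry (q_j = q for all j) turns Σ_{j≠i} q_j into 2q, so 283 = 10q and q = 28.3.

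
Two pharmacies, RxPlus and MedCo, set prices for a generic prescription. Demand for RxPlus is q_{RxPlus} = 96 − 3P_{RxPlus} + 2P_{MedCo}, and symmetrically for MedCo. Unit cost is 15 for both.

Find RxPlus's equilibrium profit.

1230.1875

RxPlus's profit: π = (P_{RxPlus} − 15)(96 − 3P_{RxPlus} + 2P_{MedCo}).
∂π/∂P_{RxPlus} = 141 − 6P_{RxPlus} + 2P_{MedCo} = 0 ⇒ P_{RxPlus} = 23.5 + (1/3)P_{MedCo}.
Setting P_{RxPlus} = P_{MedCo} in the reaction function: P_{RxPlus} = 23.5 + (1/3)P_{RxPlus}, so P_{RxPlus} = 23.5 / (2/3) = 35.25.
q_{RxPlus} = 96 − 3·35.25 + 2·35.25 = 60.75.
Profit = (35.25 − 15)·60.75 = 1230.1875.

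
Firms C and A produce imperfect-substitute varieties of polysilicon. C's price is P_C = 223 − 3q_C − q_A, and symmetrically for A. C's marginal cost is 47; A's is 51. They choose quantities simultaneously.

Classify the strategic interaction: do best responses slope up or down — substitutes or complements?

Firm C's profit: π = q_C(223 − 3q_C − q_A) − 47q_C.
∂π/∂q_C = 176 − 6q_C − q_A = 0 ⇒ q_C = 88/3 − (1/6)q_A.
The best-response slope dq_C/dq_A = −1/6 < 0: the reaction function is downward-sloping, so the choices are strategic substitutes.

strategic substitutes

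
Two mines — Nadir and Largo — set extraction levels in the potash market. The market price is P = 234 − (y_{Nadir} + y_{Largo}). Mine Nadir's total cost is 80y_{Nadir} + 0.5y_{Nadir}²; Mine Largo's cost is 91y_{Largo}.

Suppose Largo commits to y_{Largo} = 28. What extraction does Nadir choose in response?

42

Mine Nadir's profit: π = y_{Nadir}(234 − (y_{Nadir} + y_{Largo})) − 80y_{Nadir} − 0.5y_{Nadir}².
∂π/∂y_{Nadir} = 154 − 3y_{Nadir} − y_{Largo} = 0, so y_{Nadir} = 154/3 − (1/3)y_{Largo}.
At y_{Largo} = 28: y_{Nadir} = 154/3 − (1/3)·28 = 42.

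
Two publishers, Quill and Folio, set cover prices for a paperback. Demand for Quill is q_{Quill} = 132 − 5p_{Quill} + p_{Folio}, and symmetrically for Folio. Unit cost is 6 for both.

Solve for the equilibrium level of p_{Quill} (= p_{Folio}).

18

Quill's profit: π = (p_{Quill} − 6)(132 − 5p_{Quill} + p_{Folio}).
∂π/∂p_{Quill} = 162 − 10p_{Quill} + p_{Folio} = 0 ⇒ p_{Quill} = 16.2 + 0.1p_{Folio}.
The game is symmetric, so in equilibrium p_{Folio} = p_{Quill}: the reaction function gives 0.9p_{Quill} = 16.2, hence p_{Quill} = 18.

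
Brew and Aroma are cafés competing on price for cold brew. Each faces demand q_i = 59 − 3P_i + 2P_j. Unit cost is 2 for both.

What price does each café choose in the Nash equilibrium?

16.25

Brew's profit: π = (P_{Brew} − 2)(59 − 3P_{Brew} + 2P_{Aroma}).
∂π/∂P_{Brew} = 65 − 6P_{Brew} + 2P_{Aroma} = 0 ⇒ P_{Brew} = 65/6 + (1/3)P_{Aroma}.
The game is symmetric, so in equilibrium P_{Aroma} = P_{Brew}: the reaction function gives (2/3)P_{Brew} = 65/6, hence P_{Brew} = 16.25.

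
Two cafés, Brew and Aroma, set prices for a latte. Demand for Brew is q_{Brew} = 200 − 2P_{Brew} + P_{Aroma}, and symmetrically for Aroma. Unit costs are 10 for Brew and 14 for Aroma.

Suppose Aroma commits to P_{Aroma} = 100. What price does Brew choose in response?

Brew's profit: π = (P_{Brew} − 10)(200 − 2P_{Brew} + P_{Aroma}).
∂π/∂P_{Brew} = 220 − 4P_{Brew} + P_{Aroma} = 0 ⇒ P_{Brew} = 55 + 0.25P_{Aroma}.
At P_{Aroma} = 100: P_{Brew} = 55 + 0.25·100 = 80.

80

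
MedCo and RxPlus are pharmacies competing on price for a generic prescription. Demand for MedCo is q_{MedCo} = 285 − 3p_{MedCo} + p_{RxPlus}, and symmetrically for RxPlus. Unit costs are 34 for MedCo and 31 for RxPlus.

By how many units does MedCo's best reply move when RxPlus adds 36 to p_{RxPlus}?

6

MedCo's profit: π = (p_{MedCo} − 34)(285 − 3p_{MedCo} + p_{RxPlus}).
∂π/∂p_{MedCo} = 387 − 6p_{MedCo} + p_{RxPlus} = 0 ⇒ p_{MedCo} = 64.5 + (1/6)p_{RxPlus}.
The reaction-function slope is 1/6, so a 36-unit rise in p_{RxPlus} moves p_{MedCo} by 1/6 × 36 = 6. MedCo's best response rises — the actions are strategic complements.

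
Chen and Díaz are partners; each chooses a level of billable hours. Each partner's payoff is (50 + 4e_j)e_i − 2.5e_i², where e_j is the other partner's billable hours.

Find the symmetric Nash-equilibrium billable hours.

Chen's payoff is (50 + 4e_D)e_C − 2.5e_C².
∂π/∂e_C = 50 + 4e_D − 5e_C = 0, so e_C = 10 + 0.8e_D.
By symmetry e_D = e_C; substituting into the reaction function, 0.2e_C = 10 and e_C = 50.

50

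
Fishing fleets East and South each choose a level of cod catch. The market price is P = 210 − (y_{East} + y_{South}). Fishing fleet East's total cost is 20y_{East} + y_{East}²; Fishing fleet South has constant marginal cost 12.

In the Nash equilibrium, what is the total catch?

112

Fishing fleet East's profit: π = y_{East}(210 − (y_{East} + y_{South})) − 20y_{East} − y_{East}².
∂π/∂y_{East} = 190 − 4y_{East} − y_{South} = 0, so y_{East} = 47.5 − 0.25y_{South}.
For South: ∂π/∂y_{South} = 198 − 2y_{South} − y_{East} = 0 ⇒ y_{South} = 99 − 0.5y_{East}.
Substituting the second reaction function into the first: y_{East} = 47.5 − 0.25(99 − 0.5y_{East}), which gives 0.875y_{East} = 22.75 ⇒ y_{East} = 26.
Then y_{South} = 99 − 0.5·26 = 86.
Total catch: 26 + 86 = 112.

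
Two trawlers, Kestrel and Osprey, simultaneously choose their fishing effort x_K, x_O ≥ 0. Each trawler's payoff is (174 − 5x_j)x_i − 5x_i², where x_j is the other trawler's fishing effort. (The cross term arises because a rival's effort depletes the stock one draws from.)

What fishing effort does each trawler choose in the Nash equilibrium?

11.6

Kestrel's payoff is (174 − 5x_O)x_K − 5x_K².
∂π/∂x_K = 174 − 5x_O − 10x_K = 0, so x_K = 17.4 − 0.5x_O.
Setting x_K = x_O in the reaction function: x_K = 17.4 − 0.5x_K, so x_K = 17.4 / 1.5 = 11.6.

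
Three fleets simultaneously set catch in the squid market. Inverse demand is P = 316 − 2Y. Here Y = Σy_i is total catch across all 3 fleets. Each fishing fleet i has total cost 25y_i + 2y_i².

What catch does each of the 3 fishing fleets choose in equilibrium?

24.25

A representative fishing fleet's profit is π_i = y_i(316 − 2Y) − 25y_i − 2y_i², with Y = y_i + Σ_{j≠i} y_j.
First-order condition: 291 − 8y_i − 2Σ_{j≠i} y_j = 0.
With identical fishing fleets, set every y_j = y: then 291 − 8y − 4y = 0, i.e. y = 291/12 = 24.25.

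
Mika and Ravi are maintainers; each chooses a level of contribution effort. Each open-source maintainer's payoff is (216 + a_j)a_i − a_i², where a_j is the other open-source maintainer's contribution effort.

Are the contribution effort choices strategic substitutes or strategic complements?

Mika's payoff is (216 + a_R)a_M − a_M².
∂π/∂a_M = 216 + a_R − 2a_M = 0, so a_M = 108 + 0.5a_R.
The best-response slope da_M/da_R = 0.5 > 0: the reaction function is upward-sloping, so the choices are strategic complements.

strategic complements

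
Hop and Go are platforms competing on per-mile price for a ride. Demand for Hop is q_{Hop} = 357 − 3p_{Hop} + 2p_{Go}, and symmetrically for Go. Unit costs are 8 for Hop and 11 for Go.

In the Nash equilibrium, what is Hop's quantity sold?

Hop's profit: π = (p_{Hop} − 8)(357 − 3p_{Hop} + 2p_{Go}).
∂π/∂p_{Hop} = 381 − 6p_{Hop} + 2p_{Go} = 0 ⇒ p_{Hop} = 63.5 + (1/3)p_{Go}.
Similarly p_{Go} = 65 + (1/3)p_{Hop}.
Substituting the second reaction function into the first: p_{Hop} = 63.5 + (1/3)(65 + (1/3)p_{Hop}), which gives (8/9)p_{Hop} = 511/6 ⇒ p_{Hop} = 95.8125.
Then p_{Go} = 65 + (1/3)·95.8125 = 96.9375.
q_{Hop} = 357 − 3·95.8125 + 2·96.9375 = 263.4375.

263.4375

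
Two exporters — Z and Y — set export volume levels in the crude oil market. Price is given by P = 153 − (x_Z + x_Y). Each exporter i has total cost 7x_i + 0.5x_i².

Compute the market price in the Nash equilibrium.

Exporter Z's profit: π = x_Z(153 − (x_Z + x_Y)) − 7x_Z − 0.5x_Z².
∂π/∂x_Z = 146 − 3x_Z − x_Y = 0, so x_Z = 146/3 − (1/3)x_Y.
Setting x_Z = x_Y in the reaction function: x_Z = 146/3 − (1/3)x_Z, so x_Z = (146/3) / (4/3) = 36.5.
Equilibrium price: P = 153 − 73 = 80.

80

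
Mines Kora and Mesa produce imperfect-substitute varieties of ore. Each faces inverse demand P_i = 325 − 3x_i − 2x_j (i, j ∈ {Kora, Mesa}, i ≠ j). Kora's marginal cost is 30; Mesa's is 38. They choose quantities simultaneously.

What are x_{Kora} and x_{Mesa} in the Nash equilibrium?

Mine Kora's profit: π = x_{Kora}(325 − 3x_{Kora} − 2x_{Mesa}) − 30x_{Kora}.
∂π/∂x_{Kora} = 295 − 6x_{Kora} − 2x_{Mesa} = 0 ⇒ x_{Kora} = 295/6 − (1/3)x_{Mesa}.
Similarly x_{Mesa} = 287/6 − (1/3)x_{Kora}.
Solving the two reaction functions simultaneously: (1 − (−1/3)(−1/3))x_{Kora} = 295/6 − (1/3)·(287/6), so (8/9)x_{Kora} = 299/9 and x_{Kora} = 37.375.
Then x_{Mesa} = 287/6 − (1/3)·37.375 = 35.375.

37.375, 35.375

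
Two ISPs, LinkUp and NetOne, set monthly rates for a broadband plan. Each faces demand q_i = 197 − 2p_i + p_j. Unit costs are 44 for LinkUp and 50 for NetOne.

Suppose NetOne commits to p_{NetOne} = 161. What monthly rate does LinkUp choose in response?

111.5

LinkUp's profit: π = (p_{LinkUp} − 44)(197 − 2p_{LinkUp} + p_{NetOne}).
∂π/∂p_{LinkUp} = 285 − 4p_{LinkUp} + p_{NetOne} = 0 ⇒ p_{LinkUp} = 71.25 + 0.25p_{NetOne}.
At p_{NetOne} = 161: p_{LinkUp} = 71.25 + 0.25·161 = 111.5.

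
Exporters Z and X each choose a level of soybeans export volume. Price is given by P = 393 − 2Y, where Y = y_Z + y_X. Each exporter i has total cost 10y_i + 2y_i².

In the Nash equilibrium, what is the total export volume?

76.6

Exporter Z's profit: π = y_Z(393 − 2(y_Z + y_X)) − 10y_Z − 2y_Z².
∂π/∂y_Z = 383 − 8y_Z − 2y_X = 0, so y_Z = 47.875 − 0.25y_X.
The game is symmetric, so in equilibrium y_X = y_Z: the reaction function gives 1.25y_Z = 47.875, hence y_Z = 38.3.
Total export volume: 38.3 + 38.3 = 76.6.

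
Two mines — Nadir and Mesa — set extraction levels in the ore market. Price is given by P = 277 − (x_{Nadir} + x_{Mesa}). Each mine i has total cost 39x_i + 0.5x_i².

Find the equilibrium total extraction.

Mine Nadir's profit: π = x_{Nadir}(277 − (x_{Nadir} + x_{Mesa})) − 39x_{Nadir} − 0.5x_{Nadir}².
∂π/∂x_{Nadir} = 238 − 3x_{Nadir} − x_{Mesa} = 0, so x_{Nadir} = 238/3 − (1/3)x_{Mesa}.
Setting x_{Nadir} = x_{Mesa} in the reaction function: x_{Nadir} = 238/3 − (1/3)x_{Nadir}, so x_{Nadir} = (238/3) / (4/3) = 59.5.
Total extraction: 59.5 + 59.5 = 119.

119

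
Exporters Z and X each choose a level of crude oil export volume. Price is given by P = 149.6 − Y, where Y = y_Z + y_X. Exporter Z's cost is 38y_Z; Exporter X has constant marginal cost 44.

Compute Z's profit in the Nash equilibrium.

Exporter Z's profit: π = y_Z(149.6 − (y_Z + y_X)) − 38y_Z.
∂π/∂y_Z = 111.6 − 2y_Z − y_X = 0, so y_Z = 55.8 − 0.5y_X.
By the same steps for X: y_X = 52.8 − 0.5y_Z.
Substituting the second reaction function into the first: y_Z = 55.8 − 0.5(52.8 − 0.5y_Z), which gives 0.75y_Z = 29.4 ⇒ y_Z = 39.2.
Then y_X = 52.8 − 0.5·39.2 = 33.2.
Price P = 149.6 − 72.4 = 77.2.
Z's profit: (77.2 − 38)·39.2 = 1536.64.

1536.64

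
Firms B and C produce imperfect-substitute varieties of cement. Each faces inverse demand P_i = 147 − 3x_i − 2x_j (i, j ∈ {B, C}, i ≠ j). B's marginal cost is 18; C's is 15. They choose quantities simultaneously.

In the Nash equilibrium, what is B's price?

65.8125

Firm B's profit: π = x_B(147 − 3x_B − 2x_C) − 18x_B.
∂π/∂x_B = 129 − 6x_B − 2x_C = 0 ⇒ x_B = 21.5 − (1/3)x_C.
Similarly x_C = 22 − (1/3)x_B.
Solving the two reaction functions simultaneously: (1 − (−1/3)(−1/3))x_B = 21.5 − (1/3)·22, so (8/9)x_B = 85/6 and x_B = 15.9375.
Then x_C = 22 − (1/3)·15.9375 = 16.6875.
P_B = 147 − 3·15.9375 − 2·16.6875 = 65.8125.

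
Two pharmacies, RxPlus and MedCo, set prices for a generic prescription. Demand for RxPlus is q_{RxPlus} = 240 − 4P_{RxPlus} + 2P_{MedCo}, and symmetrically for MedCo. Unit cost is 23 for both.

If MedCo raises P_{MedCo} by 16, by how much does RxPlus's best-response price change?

4

RxPlus's profit: π = (P_{RxPlus} − 23)(240 − 4P_{RxPlus} + 2P_{MedCo}).
∂π/∂P_{RxPlus} = 332 − 8P_{RxPlus} + 2P_{MedCo} = 0 ⇒ P_{RxPlus} = 41.5 + 0.25P_{MedCo}.
The reaction-function slope is 0.25, so a 16-unit rise in P_{MedCo} moves P_{RxPlus} by 0.25 × 16 = 4. RxPlus's best response rises — the actions are strategic complements.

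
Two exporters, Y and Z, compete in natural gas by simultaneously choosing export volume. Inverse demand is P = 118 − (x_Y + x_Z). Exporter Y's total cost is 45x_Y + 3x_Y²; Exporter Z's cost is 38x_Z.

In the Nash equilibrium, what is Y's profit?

Exporter Y's profit: π = x_Y(118 − (x_Y + x_Z)) − 45x_Y − 3x_Y².
∂π/∂x_Y = 73 − 8x_Y − x_Z = 0, so x_Y = 9.125 − 0.125x_Z.
For Z: ∂π/∂x_Z = 80 − 2x_Z − x_Y = 0 ⇒ x_Z = 40 − 0.5x_Y.
Plugging x_Z into Y's best response: x_Y = 9.125 − 0.125(40 − 0.5x_Y) ⇒ 0.9375x_Y = 4.125, so x_Y = 4.4.
Then x_Z = 40 − 0.5·4.4 = 37.8.
Price P = 118 − 42.2 = 75.8.
Y's profit: (75.8 − 45)·4.4 − 3(4.4)² = 77.44.

77.44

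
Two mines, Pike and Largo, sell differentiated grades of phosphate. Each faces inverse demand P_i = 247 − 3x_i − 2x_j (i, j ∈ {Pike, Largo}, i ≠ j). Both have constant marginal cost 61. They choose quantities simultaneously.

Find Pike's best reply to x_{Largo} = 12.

Mine Pike's profit: π = x_{Pike}(247 − 3x_{Pike} − 2x_{Largo}) − 61x_{Pike}.
∂π/∂x_{Pike} = 186 − 6x_{Pike} − 2x_{Largo} = 0 ⇒ x_{Pike} = 31 − (1/3)x_{Largo}.
At x_{Largo} = 12: x_{Pike} = 31 − (1/3)·12 = 27.

27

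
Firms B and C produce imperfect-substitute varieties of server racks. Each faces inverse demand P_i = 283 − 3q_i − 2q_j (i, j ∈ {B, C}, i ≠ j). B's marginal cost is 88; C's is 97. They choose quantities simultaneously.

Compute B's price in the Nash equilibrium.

162.8125

Firm B's profit: π = q_B(283 − 3q_B − 2q_C) − 88q_B.
∂π/∂q_B = 195 − 6q_B − 2q_C = 0 ⇒ q_B = 32.5 − (1/3)q_C.
Similarly q_C = 31 − (1/3)q_B.
Substituting the second reaction function into the first: q_B = 32.5 − (1/3)(31 − (1/3)q_B), which gives (8/9)q_B = 133/6 ⇒ q_B = 24.9375.
Then q_C = 31 − (1/3)·24.9375 = 22.6875.
P_B = 283 − 3·24.9375 − 2·22.6875 = 162.8125.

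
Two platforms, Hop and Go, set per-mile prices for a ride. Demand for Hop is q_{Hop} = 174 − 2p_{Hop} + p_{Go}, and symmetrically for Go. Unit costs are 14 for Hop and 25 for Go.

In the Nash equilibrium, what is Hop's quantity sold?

109.6

Hop's profit: π = (p_{Hop} − 14)(174 − 2p_{Hop} + p_{Go}).
∂π/∂p_{Hop} = 202 − 4p_{Hop} + p_{Go} = 0 ⇒ p_{Hop} = 50.5 + 0.25p_{Go}.
Similarly p_{Go} = 56 + 0.25p_{Hop}.
Substituting the second reaction function into the first: p_{Hop} = 50.5 + 0.25(56 + 0.25p_{Hop}), which gives 0.9375p_{Hop} = 64.5 ⇒ p_{Hop} = 68.8.
Then p_{Go} = 56 + 0.25·68.8 = 73.2.
q_{Hop} = 174 − 2·68.8 + 73.2 = 109.6.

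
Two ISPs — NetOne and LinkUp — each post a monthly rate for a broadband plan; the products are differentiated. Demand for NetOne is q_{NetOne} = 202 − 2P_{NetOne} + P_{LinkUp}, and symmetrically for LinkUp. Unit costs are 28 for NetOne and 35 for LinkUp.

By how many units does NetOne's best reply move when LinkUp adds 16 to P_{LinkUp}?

4

NetOne's profit: π = (P_{NetOne} − 28)(202 − 2P_{NetOne} + P_{LinkUp}).
∂π/∂P_{NetOne} = 258 − 4P_{NetOne} + P_{LinkUp} = 0 ⇒ P_{NetOne} = 64.5 + 0.25P_{LinkUp}.
The reaction-function slope is 0.25, so a 16-unit rise in P_{LinkUp} moves P_{NetOne} by 0.25 × 16 = 4. NetOne's best response rises — the actions are strategic complements.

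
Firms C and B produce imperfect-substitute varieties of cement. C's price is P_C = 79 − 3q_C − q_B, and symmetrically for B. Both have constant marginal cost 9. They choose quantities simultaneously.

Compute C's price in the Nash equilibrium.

39

Firm C's profit: π = q_C(79 − 3q_C − q_B) − 9q_C.
∂π/∂q_C = 70 − 6q_C − q_B = 0 ⇒ q_C = 35/3 − (1/6)q_B.
Setting q_C = q_B in the reaction function: q_C = 35/3 − (1/6)q_C, so q_C = (35/3) / (7/6) = 10.
P_C = 79 − 3·10 − 10 = 39.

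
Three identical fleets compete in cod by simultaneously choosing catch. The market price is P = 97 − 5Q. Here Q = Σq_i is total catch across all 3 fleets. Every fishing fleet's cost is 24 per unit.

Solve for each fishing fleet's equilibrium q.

3.65

A representative fishing fleet's profit is π_i = q_i(97 − 5Q) − 24q_i, with Q = q_i + Σ_{j≠i} q_j.
First-order condition: 73 − 10q_i − 5Σ_{j≠i} q_j = 0.
With identical fishing fleets, set every q_j = q: then 73 − 10q − 10q = 0, i.e. q = 73/20 = 3.65.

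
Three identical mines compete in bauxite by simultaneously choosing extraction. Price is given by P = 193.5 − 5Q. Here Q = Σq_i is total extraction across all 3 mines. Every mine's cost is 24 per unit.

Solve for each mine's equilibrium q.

8.475

A representative mine's profit is π_i = q_i(193.5 − 5Q) − 24q_i, with Q = q_i + Σ_{j≠i} q_j.
First-order condition: 169.5 − 10q_i − 5Σ_{j≠i} q_j = 0.
With identical mines, set every q_j = q: then 169.5 − 10q − 10q = 0, i.e. q = 169.5/20 = 8.475.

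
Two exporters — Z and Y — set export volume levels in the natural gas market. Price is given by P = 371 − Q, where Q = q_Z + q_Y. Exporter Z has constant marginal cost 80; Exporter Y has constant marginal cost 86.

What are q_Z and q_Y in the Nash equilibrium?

99, 93

Exporter Z's profit: π = q_Z(371 − (q_Z + q_Y)) − 80q_Z.
∂π/∂q_Z = 291 − 2q_Z − q_Y = 0, so q_Z = 145.5 − 0.5q_Y.
By the same steps for Y: q_Y = 142.5 − 0.5q_Z.
Solving the two reaction functions simultaneously: (1 − (−0.5)(−0.5))q_Z = 145.5 − 0.5·142.5, so 0.75q_Z = 74.25 and q_Z = 99.
Then q_Y = 142.5 − 0.5·99 = 93.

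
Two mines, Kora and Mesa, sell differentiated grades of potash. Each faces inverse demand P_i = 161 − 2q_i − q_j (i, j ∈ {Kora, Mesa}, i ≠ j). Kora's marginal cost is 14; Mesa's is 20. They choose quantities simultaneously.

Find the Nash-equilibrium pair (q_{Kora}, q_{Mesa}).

Mine Kora's profit: π = q_{Kora}(161 − 2q_{Kora} − q_{Mesa}) − 14q_{Kora}.
∂π/∂q_{Kora} = 147 − 4q_{Kora} − q_{Mesa} = 0 ⇒ q_{Kora} = 36.75 − 0.25q_{Mesa}.
Similarly q_{Mesa} = 35.25 − 0.25q_{Kora}.
Solving the two reaction functions simultaneously: (1 − (−0.25)(−0.25))q_{Kora} = 36.75 − 0.25·35.25, so 0.9375q_{Kora} = 27.9375 and q_{Kora} = 29.8.
Then q_{Mesa} = 35.25 − 0.25·29.8 = 27.8.

29.8, 27.8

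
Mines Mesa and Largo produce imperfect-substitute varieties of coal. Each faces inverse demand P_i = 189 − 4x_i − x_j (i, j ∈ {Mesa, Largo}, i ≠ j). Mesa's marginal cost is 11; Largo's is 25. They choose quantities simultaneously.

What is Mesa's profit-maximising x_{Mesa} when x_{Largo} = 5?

21.625

Mine Mesa's profit: π = x_{Mesa}(189 − 4x_{Mesa} − x_{Largo}) − 11x_{Mesa}.
∂π/∂x_{Mesa} = 178 − 8x_{Mesa} − x_{Largo} = 0 ⇒ x_{Mesa} = 22.25 − 0.125x_{Largo}.
At x_{Largo} = 5: x_{Mesa} = 22.25 − 0.125·5 = 21.625.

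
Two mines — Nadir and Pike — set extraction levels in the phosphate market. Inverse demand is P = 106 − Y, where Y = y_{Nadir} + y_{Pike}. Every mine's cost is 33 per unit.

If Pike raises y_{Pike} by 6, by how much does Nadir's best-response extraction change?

Mine Nadir's profit: π = y_{Nadir}(106 − (y_{Nadir} + y_{Pike})) − 33y_{Nadir}.
∂π/∂y_{Nadir} = 73 − 2y_{Nadir} − y_{Pike} = 0, so y_{Nadir} = 36.5 − 0.5y_{Pike}.
The reaction-function slope is −0.5, so a 6-unit rise in y_{Pike} moves y_{Nadir} by −0.5 × 6 = −3. Nadir's best response falls — the actions are strategic substitutes.

-3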